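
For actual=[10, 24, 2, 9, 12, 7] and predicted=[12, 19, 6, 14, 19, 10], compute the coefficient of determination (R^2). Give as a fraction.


Mean(y) = 32/3. SS_res = 128. SS_tot = 814/3. R^2 = 1 - 128/(814/3) = 215/407.

215/407


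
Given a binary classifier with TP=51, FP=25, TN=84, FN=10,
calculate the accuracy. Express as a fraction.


Accuracy = (TP + TN) / (TP + TN + FP + FN) = (51 + 84) / 170 = 27/34.

27/34


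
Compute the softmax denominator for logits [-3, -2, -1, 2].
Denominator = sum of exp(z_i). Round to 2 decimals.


Denom = e^-3=0.0498 + e^-2=0.1353 + e^-1=0.3679 + e^2=7.3891. Sum = 7.9421, which rounds to 7.94.

7.94


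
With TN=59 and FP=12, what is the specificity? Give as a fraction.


Specificity = TN / (TN + FP) = 59 / 71 = 59/71.

59/71


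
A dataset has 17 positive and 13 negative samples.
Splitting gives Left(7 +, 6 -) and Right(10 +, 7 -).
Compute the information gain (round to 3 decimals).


H(parent) = 0.9871. H(left) = 0.9957, H(right) = 0.9774. Weighted = (13/30)*0.9957 + (17/30)*0.9774 = 0.9853. IG = 0.9871 - 0.9853 = 0.0018, which rounds to 0.002.

0.002


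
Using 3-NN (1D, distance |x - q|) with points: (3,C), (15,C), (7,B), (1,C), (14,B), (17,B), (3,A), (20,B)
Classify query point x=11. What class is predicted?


Distances: |3-11|=8, |15-11|=4, |7-11|=4, |1-11|=10, |14-11|=3, |17-11|=6, |3-11|=8, |20-11|=9. 3 nearest: (14,B), (7,B), (15,C). Counts: {'B': 2, 'C': 1}. Majority class: B.

B


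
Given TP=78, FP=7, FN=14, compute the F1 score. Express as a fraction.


Precision = 78/85 = 78/85. Recall = 78/92 = 39/46. F1 = 2*P*R/(P+R) = 52/59.

52/59


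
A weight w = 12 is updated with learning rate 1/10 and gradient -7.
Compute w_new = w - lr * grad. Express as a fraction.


w_new = 12 - 1/10 * -7 = 12 - -7/10 = 127/10.

127/10


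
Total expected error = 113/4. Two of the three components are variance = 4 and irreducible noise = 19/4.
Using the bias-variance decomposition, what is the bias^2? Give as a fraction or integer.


Total error = bias^2 + variance + irreducible noise. So bias^2 = 113/4 - 4 - 19/4 = 39/2.

39/2


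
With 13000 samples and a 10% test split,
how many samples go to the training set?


Test set = 13000 * 10% = 1300. Training set = 13000 - 1300 = 11700.

11700


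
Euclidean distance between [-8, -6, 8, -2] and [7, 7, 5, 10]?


d = sqrt(sum of squared differences). (-8-7)^2=225, (-6-7)^2=169, (8-5)^2=9, (-2-10)^2=144. Sum = 547.

sqrt(547)


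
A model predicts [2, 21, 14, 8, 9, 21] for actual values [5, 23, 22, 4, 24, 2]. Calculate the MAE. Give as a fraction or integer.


MAE = (1/6) * (|5-2|=3 + |23-21|=2 + |22-14|=8 + |4-8|=4 + |24-9|=15 + |2-21|=19). Sum = 51. MAE = 17/2.

17/2


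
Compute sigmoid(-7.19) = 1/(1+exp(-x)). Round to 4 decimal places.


sigma(-7.19) = 1/(1+e^(7.19)) = 1/(1+1326.103206) = 1/1327.103206 = 0.0008.

0.0008


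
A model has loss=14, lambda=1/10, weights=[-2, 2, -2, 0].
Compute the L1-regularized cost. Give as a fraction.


L1 norm = sum(|w|) = 6. J = 14 + 1/10 * 6 = 73/5.

73/5


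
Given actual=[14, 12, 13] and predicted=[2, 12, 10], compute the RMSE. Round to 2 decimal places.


MSE = 51.0000. RMSE = sqrt(51.0000) = 7.14.

7.14


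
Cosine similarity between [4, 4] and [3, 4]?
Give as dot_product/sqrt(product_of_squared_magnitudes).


dot = 28. |a|^2 = 32, |b|^2 = 25. cos = 28/sqrt(800).

28/sqrt(800)


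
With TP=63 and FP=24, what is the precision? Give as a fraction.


Precision = TP / (TP + FP) = 63 / 87 = 21/29.

21/29


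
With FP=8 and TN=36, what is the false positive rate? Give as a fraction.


FPR = FP / (FP + TN) = 8 / 44 = 2/11.

2/11


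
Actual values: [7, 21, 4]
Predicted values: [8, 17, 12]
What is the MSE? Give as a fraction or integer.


MSE = (1/3) * ((7-8)^2=1 + (21-17)^2=16 + (4-12)^2=64). Sum = 81. MSE = 27.

27


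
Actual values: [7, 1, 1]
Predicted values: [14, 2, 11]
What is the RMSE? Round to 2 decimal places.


MSE = 50.0000. RMSE = sqrt(50.0000) = 7.07.

7.07


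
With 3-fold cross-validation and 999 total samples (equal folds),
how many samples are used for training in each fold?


Each validation fold has 999/3 = 333 samples. Training set = 999 - 333 = 666.

666


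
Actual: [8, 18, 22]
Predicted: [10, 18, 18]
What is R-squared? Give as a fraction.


Mean(y) = 16. SS_res = 20. SS_tot = 104. R^2 = 1 - 20/(104) = 21/26.

21/26


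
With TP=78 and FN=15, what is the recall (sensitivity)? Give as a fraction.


Recall = TP / (TP + FN) = 78 / 93 = 26/31.

26/31


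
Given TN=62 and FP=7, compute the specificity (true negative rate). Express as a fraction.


Specificity = TN / (TN + FP) = 62 / 69 = 62/69.

62/69


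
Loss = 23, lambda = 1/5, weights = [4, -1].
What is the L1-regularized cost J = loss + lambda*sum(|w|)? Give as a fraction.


L1 norm = sum(|w|) = 5. J = 23 + 1/5 * 5 = 24.

24


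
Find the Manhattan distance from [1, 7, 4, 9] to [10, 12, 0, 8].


d = sum of absolute differences: |1-10|=9 + |7-12|=5 + |4-0|=4 + |9-8|=1 = 19.

19


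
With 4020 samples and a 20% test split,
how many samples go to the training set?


Test set = 4020 * 20% = 804. Training set = 4020 - 804 = 3216.

3216


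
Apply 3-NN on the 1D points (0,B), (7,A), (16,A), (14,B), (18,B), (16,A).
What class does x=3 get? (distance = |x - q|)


Distances: |0-3|=3, |7-3|=4, |16-3|=13, |14-3|=11, |18-3|=15, |16-3|=13. 3 nearest: (0,B), (7,A), (14,B). Counts: {'B': 2, 'A': 1}. Majority class: B.

B


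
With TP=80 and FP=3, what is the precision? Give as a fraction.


Precision = TP / (TP + FP) = 80 / 83 = 80/83.

80/83


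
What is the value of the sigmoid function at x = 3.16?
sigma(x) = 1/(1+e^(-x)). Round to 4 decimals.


sigma(3.16) = 1/(1+e^(-3.16)) = 1/(1+0.042426) = 1/1.042426 = 0.9593.

0.9593


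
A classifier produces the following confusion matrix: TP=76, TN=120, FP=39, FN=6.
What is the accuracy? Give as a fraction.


Accuracy = (TP + TN) / (TP + TN + FP + FN) = (76 + 120) / 241 = 196/241.

196/241


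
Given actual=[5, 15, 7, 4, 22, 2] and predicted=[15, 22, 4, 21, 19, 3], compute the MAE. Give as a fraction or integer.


MAE = (1/6) * (|5-15|=10 + |15-22|=7 + |7-4|=3 + |4-21|=17 + |22-19|=3 + |2-3|=1). Sum = 41. MAE = 41/6.

41/6


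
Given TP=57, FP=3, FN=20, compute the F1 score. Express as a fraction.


Precision = 57/60 = 19/20. Recall = 57/77 = 57/77. F1 = 2*P*R/(P+R) = 114/137.

114/137


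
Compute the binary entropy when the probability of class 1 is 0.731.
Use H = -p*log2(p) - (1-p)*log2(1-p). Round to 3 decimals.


H = -0.731*log2(0.731) - 0.269*log2(0.269) = 0.840.

0.840


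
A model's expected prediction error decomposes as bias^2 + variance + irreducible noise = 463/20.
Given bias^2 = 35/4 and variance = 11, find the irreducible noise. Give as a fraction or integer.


Total error = bias^2 + variance + irreducible noise. So irreducible noise = 463/20 - 35/4 - 11 = 17/5.

17/5


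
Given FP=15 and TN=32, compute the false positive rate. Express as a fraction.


FPR = FP / (FP + TN) = 15 / 47 = 15/47.

15/47


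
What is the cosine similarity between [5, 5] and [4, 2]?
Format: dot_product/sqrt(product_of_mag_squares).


dot = 30. |a|^2 = 50, |b|^2 = 20. cos = 30/sqrt(1000).

30/sqrt(1000)


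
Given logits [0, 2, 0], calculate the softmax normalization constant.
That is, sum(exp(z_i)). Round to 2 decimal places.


Denom = e^0=1.0000 + e^2=7.3891 + e^0=1.0000. Sum = 9.3891, which rounds to 9.39.

9.39


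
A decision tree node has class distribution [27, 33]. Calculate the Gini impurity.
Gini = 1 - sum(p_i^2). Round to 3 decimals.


Total = 60. Proportions: 27/60, 33/60. sum(p_i^2) = 0.5050. Gini = 1 - 0.5050 = 0.4950, which rounds to 0.495.

0.495


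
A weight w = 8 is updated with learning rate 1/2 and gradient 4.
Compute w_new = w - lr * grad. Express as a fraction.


w_new = 8 - 1/2 * 4 = 8 - 2 = 6.

6


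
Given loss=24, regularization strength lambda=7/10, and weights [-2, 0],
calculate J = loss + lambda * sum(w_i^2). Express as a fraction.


L2 sq norm = sum(w^2) = 4. J = 24 + 7/10 * 4 = 134/5.

134/5


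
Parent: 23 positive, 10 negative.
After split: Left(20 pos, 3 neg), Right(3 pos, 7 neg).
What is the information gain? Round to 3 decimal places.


H(parent) = 0.8850. H(left) = 0.5586, H(right) = 0.8813. Weighted = (23/33)*0.5586 + (10/33)*0.8813 = 0.6564. IG = 0.8850 - 0.6564 = 0.2286, which rounds to 0.229.

0.229


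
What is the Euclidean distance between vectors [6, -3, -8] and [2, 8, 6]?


d = sqrt(sum of squared differences). (6-2)^2=16, (-3-8)^2=121, (-8-6)^2=196. Sum = 333.

sqrt(333)


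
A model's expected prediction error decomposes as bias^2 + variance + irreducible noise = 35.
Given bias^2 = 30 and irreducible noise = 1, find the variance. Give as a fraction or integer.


Total error = bias^2 + variance + irreducible noise. So variance = 35 - 30 - 1 = 4.

4


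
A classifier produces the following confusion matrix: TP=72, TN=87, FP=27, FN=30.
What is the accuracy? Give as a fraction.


Accuracy = (TP + TN) / (TP + TN + FP + FN) = (72 + 87) / 216 = 53/72.

53/72


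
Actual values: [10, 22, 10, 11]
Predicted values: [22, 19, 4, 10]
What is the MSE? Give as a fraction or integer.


MSE = (1/4) * ((10-22)^2=144 + (22-19)^2=9 + (10-4)^2=36 + (11-10)^2=1). Sum = 190. MSE = 95/2.

95/2


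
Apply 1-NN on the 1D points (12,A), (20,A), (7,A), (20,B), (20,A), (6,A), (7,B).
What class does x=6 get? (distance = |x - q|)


Distances: |12-6|=6, |20-6|=14, |7-6|=1, |20-6|=14, |20-6|=14, |6-6|=0, |7-6|=1. 1 nearest: (6,A). Counts: {'A': 1}. Majority class: A.

A


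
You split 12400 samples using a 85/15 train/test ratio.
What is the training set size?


Test set = 12400 * 15% = 1860. Training set = 12400 - 1860 = 10540.

10540


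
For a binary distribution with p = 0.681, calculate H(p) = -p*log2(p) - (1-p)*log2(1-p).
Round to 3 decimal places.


H = -0.681*log2(0.681) - 0.319*log2(0.319) = 0.903.

0.903


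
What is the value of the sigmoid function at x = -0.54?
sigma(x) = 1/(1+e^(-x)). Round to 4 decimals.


sigma(-0.54) = 1/(1+e^(0.54)) = 1/(1+1.716007) = 1/2.716007 = 0.3682.

0.3682


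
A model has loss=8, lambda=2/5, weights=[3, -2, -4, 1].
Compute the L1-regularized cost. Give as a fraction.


L1 norm = sum(|w|) = 10. J = 8 + 2/5 * 10 = 12.

12


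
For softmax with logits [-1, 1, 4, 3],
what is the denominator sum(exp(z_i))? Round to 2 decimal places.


Denom = e^-1=0.3679 + e^1=2.7183 + e^4=54.5982 + e^3=20.0855. Sum = 77.7699, which rounds to 77.77.

77.77


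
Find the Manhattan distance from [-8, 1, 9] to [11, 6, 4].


d = sum of absolute differences: |-8-11|=19 + |1-6|=5 + |9-4|=5 = 29.

29


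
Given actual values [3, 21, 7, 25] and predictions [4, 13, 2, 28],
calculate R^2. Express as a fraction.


Mean(y) = 14. SS_res = 99. SS_tot = 340. R^2 = 1 - 99/(340) = 241/340.

241/340


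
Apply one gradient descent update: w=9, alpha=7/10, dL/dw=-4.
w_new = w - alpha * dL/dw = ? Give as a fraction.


w_new = 9 - 7/10 * -4 = 9 - -14/5 = 59/5.

59/5


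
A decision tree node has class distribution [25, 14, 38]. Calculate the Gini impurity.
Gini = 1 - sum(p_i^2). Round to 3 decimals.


Total = 77. Proportions: 25/77, 14/77, 38/77. sum(p_i^2) = 0.3820. Gini = 1 - 0.3820 = 0.6180, which rounds to 0.618.

0.618


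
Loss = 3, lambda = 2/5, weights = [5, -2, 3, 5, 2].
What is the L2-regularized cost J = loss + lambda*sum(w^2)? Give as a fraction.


L2 sq norm = sum(w^2) = 67. J = 3 + 2/5 * 67 = 149/5.

149/5


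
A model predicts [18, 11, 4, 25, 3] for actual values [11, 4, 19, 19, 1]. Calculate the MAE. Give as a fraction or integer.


MAE = (1/5) * (|11-18|=7 + |4-11|=7 + |19-4|=15 + |19-25|=6 + |1-3|=2). Sum = 37. MAE = 37/5.

37/5


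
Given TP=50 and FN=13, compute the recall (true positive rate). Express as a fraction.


Recall = TP / (TP + FN) = 50 / 63 = 50/63.

50/63


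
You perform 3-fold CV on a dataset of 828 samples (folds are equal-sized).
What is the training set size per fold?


Each validation fold has 828/3 = 276 samples. Training set = 828 - 276 = 552.

552


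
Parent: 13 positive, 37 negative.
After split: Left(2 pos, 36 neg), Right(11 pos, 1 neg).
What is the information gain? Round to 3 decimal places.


H(parent) = 0.8267. H(left) = 0.2975, H(right) = 0.4138. Weighted = (38/50)*0.2975 + (12/50)*0.4138 = 0.3254. IG = 0.8267 - 0.3254 = 0.5013, which rounds to 0.501.

0.501


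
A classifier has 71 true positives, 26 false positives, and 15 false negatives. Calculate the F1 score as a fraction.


Precision = 71/97 = 71/97. Recall = 71/86 = 71/86. F1 = 2*P*R/(P+R) = 142/183.

142/183


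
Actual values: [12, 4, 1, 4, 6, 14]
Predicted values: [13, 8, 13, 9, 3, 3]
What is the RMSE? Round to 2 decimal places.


MSE = 52.6667. RMSE = sqrt(52.6667) = 7.26.

7.26


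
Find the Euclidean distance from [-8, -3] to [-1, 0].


d = sqrt(sum of squared differences). (-8--1)^2=49, (-3-0)^2=9. Sum = 58.

sqrt(58)


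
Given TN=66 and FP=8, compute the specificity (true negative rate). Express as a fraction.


Specificity = TN / (TN + FP) = 66 / 74 = 33/37.

33/37


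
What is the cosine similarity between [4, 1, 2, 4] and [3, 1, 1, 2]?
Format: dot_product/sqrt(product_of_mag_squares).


dot = 23. |a|^2 = 37, |b|^2 = 15. cos = 23/sqrt(555).

23/sqrt(555)


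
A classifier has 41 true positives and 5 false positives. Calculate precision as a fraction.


Precision = TP / (TP + FP) = 41 / 46 = 41/46.

41/46


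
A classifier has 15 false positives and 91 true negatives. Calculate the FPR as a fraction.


FPR = FP / (FP + TN) = 15 / 106 = 15/106.

15/106


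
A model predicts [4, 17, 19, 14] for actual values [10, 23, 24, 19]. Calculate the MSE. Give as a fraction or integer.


MSE = (1/4) * ((10-4)^2=36 + (23-17)^2=36 + (24-19)^2=25 + (19-14)^2=25). Sum = 122. MSE = 61/2.

61/2


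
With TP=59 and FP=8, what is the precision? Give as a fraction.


Precision = TP / (TP + FP) = 59 / 67 = 59/67.

59/67


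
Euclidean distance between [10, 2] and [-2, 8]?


d = sqrt(sum of squared differences). (10--2)^2=144, (2-8)^2=36. Sum = 180.

sqrt(180)


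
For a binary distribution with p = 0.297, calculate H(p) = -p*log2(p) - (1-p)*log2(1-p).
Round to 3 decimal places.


H = -0.297*log2(0.297) - 0.703*log2(0.703) = 0.878.

0.878


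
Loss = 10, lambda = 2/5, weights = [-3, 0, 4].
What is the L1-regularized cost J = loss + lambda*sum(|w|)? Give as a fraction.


L1 norm = sum(|w|) = 7. J = 10 + 2/5 * 7 = 64/5.

64/5


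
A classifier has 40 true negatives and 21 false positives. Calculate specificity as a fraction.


Specificity = TN / (TN + FP) = 40 / 61 = 40/61.

40/61


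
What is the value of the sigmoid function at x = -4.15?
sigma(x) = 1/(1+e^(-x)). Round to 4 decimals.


sigma(-4.15) = 1/(1+e^(4.15)) = 1/(1+63.434000) = 1/64.434000 = 0.0155.

0.0155


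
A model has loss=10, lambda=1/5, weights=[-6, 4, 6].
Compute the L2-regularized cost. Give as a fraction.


L2 sq norm = sum(w^2) = 88. J = 10 + 1/5 * 88 = 138/5.

138/5


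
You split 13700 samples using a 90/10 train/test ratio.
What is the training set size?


Test set = 13700 * 10% = 1370. Training set = 13700 - 1370 = 12330.

12330


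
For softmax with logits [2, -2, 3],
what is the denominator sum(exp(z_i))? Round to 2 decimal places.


Denom = e^2=7.3891 + e^-2=0.1353 + e^3=20.0855. Sum = 27.6099, which rounds to 27.61.

27.61


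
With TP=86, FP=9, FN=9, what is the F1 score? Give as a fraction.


Precision = 86/95 = 86/95. Recall = 86/95 = 86/95. F1 = 2*P*R/(P+R) = 86/95.

86/95


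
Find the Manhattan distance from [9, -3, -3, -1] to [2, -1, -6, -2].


d = sum of absolute differences: |9-2|=7 + |-3--1|=2 + |-3--6|=3 + |-1--2|=1 = 13.

13


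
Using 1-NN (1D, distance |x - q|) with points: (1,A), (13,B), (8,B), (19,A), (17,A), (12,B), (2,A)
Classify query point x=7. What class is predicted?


Distances: |1-7|=6, |13-7|=6, |8-7|=1, |19-7|=12, |17-7|=10, |12-7|=5, |2-7|=5. 1 nearest: (8,B). Counts: {'B': 1}. Majority class: B.

B


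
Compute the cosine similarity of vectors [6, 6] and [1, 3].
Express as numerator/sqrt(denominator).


dot = 24. |a|^2 = 72, |b|^2 = 10. cos = 24/sqrt(720).

24/sqrt(720)


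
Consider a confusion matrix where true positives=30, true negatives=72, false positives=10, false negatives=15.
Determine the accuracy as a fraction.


Accuracy = (TP + TN) / (TP + TN + FP + FN) = (30 + 72) / 127 = 102/127.

102/127


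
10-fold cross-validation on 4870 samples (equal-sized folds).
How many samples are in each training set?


Each validation fold has 4870/10 = 487 samples. Training set = 4870 - 487 = 4383.

4383


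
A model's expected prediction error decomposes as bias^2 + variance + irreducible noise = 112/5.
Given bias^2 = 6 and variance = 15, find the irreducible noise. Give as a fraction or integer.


Total error = bias^2 + variance + irreducible noise. So irreducible noise = 112/5 - 6 - 15 = 7/5.

7/5


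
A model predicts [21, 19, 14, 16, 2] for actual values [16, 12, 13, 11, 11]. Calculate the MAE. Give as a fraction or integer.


MAE = (1/5) * (|16-21|=5 + |12-19|=7 + |13-14|=1 + |11-16|=5 + |11-2|=9). Sum = 27. MAE = 27/5.

27/5


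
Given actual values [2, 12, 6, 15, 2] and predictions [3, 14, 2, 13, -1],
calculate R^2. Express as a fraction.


Mean(y) = 37/5. SS_res = 34. SS_tot = 696/5. R^2 = 1 - 34/(696/5) = 263/348.

263/348


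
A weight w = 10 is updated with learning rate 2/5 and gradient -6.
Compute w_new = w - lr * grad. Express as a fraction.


w_new = 10 - 2/5 * -6 = 10 - -12/5 = 62/5.

62/5


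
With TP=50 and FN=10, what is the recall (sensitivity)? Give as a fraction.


Recall = TP / (TP + FN) = 50 / 60 = 5/6.

5/6


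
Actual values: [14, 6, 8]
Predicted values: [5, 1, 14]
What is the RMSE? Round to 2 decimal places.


MSE = 47.3333. RMSE = sqrt(47.3333) = 6.88.

6.88


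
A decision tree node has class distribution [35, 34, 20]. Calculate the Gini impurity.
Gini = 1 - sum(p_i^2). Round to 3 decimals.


Total = 89. Proportions: 35/89, 34/89, 20/89. sum(p_i^2) = 0.3511. Gini = 1 - 0.3511 = 0.6489, which rounds to 0.649.

0.649


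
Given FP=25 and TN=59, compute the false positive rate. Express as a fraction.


FPR = FP / (FP + TN) = 25 / 84 = 25/84.

25/84


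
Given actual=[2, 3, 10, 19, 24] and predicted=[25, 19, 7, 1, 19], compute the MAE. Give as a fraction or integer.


MAE = (1/5) * (|2-25|=23 + |3-19|=16 + |10-7|=3 + |19-1|=18 + |24-19|=5). Sum = 65. MAE = 13.

13


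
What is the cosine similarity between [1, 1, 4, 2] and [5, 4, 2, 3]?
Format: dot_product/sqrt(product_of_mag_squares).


dot = 23. |a|^2 = 22, |b|^2 = 54. cos = 23/sqrt(1188).

23/sqrt(1188)


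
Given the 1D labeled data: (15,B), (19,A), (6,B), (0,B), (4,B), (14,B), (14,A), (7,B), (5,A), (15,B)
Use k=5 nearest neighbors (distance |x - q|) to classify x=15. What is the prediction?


Distances: |15-15|=0, |19-15|=4, |6-15|=9, |0-15|=15, |4-15|=11, |14-15|=1, |14-15|=1, |7-15|=8, |5-15|=10, |15-15|=0. 5 nearest: (15,B), (15,B), (14,A), (14,B), (19,A). Counts: {'B': 3, 'A': 2}. Majority class: B.

B


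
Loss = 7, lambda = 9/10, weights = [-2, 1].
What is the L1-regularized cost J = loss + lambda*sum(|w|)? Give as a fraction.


L1 norm = sum(|w|) = 3. J = 7 + 9/10 * 3 = 97/10.

97/10


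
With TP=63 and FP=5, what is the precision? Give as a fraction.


Precision = TP / (TP + FP) = 63 / 68 = 63/68.

63/68


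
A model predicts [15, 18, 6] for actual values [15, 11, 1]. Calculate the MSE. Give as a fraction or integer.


MSE = (1/3) * ((15-15)^2=0 + (11-18)^2=49 + (1-6)^2=25). Sum = 74. MSE = 74/3.

74/3


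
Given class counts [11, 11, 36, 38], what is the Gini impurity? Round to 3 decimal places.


Total = 96. Proportions: 11/96, 11/96, 36/96, 38/96. sum(p_i^2) = 0.3236. Gini = 1 - 0.3236 = 0.6764, which rounds to 0.676.

0.676


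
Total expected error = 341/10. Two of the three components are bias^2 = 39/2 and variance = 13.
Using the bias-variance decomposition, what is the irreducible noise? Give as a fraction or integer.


Total error = bias^2 + variance + irreducible noise. So irreducible noise = 341/10 - 39/2 - 13 = 8/5.

8/5


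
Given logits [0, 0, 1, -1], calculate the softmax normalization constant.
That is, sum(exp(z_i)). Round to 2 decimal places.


Denom = e^0=1.0000 + e^0=1.0000 + e^1=2.7183 + e^-1=0.3679. Sum = 5.0862, which rounds to 5.09.

5.09


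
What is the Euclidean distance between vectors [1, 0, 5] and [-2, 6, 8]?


d = sqrt(sum of squared differences). (1--2)^2=9, (0-6)^2=36, (5-8)^2=9. Sum = 54.

sqrt(54)


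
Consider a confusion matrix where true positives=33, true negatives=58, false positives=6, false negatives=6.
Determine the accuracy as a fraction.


Accuracy = (TP + TN) / (TP + TN + FP + FN) = (33 + 58) / 103 = 91/103.

91/103


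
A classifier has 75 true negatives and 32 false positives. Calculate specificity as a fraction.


Specificity = TN / (TN + FP) = 75 / 107 = 75/107.

75/107


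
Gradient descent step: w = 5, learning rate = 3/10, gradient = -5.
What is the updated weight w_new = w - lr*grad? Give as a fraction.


w_new = 5 - 3/10 * -5 = 5 - -3/2 = 13/2.

13/2


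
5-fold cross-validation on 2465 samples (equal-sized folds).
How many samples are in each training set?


Each validation fold has 2465/5 = 493 samples. Training set = 2465 - 493 = 1972.

1972


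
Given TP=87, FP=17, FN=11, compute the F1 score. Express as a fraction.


Precision = 87/104 = 87/104. Recall = 87/98 = 87/98. F1 = 2*P*R/(P+R) = 87/101.

87/101


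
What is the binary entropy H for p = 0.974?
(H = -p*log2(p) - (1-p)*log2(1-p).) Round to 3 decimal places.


H = -0.974*log2(0.974) - 0.026*log2(0.026) = 0.174.

0.174


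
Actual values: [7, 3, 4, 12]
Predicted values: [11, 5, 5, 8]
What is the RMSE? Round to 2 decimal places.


MSE = 9.2500. RMSE = sqrt(9.2500) = 3.04.

3.04


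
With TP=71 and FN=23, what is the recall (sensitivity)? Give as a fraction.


Recall = TP / (TP + FN) = 71 / 94 = 71/94.

71/94


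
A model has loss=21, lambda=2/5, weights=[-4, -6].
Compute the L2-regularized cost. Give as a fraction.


L2 sq norm = sum(w^2) = 52. J = 21 + 2/5 * 52 = 209/5.

209/5


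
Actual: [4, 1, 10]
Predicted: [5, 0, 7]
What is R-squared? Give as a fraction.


Mean(y) = 5. SS_res = 11. SS_tot = 42. R^2 = 1 - 11/(42) = 31/42.

31/42


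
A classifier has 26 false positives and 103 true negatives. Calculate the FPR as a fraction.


FPR = FP / (FP + TN) = 26 / 129 = 26/129.

26/129


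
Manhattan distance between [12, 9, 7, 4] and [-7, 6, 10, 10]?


d = sum of absolute differences: |12--7|=19 + |9-6|=3 + |7-10|=3 + |4-10|=6 = 31.

31


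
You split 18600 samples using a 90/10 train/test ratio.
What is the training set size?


Test set = 18600 * 10% = 1860. Training set = 18600 - 1860 = 16740.

16740


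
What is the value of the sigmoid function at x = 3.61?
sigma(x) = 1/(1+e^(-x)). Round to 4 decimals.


sigma(3.61) = 1/(1+e^(-3.61)) = 1/(1+0.027052) = 1/1.027052 = 0.9737.

0.9737


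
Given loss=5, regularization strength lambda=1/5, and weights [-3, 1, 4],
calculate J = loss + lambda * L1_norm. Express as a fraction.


L1 norm = sum(|w|) = 8. J = 5 + 1/5 * 8 = 33/5.

33/5


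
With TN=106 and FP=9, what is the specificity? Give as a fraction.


Specificity = TN / (TN + FP) = 106 / 115 = 106/115.

106/115


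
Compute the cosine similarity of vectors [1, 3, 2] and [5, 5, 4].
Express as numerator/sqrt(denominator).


dot = 28. |a|^2 = 14, |b|^2 = 66. cos = 28/sqrt(924).

28/sqrt(924)


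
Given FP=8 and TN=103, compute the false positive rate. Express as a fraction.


FPR = FP / (FP + TN) = 8 / 111 = 8/111.

8/111


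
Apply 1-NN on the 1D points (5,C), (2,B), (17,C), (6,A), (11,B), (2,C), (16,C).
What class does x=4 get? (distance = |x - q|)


Distances: |5-4|=1, |2-4|=2, |17-4|=13, |6-4|=2, |11-4|=7, |2-4|=2, |16-4|=12. 1 nearest: (5,C). Counts: {'C': 1}. Majority class: C.

C


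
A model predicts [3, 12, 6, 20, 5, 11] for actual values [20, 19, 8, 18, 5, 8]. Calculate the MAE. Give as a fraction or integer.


MAE = (1/6) * (|20-3|=17 + |19-12|=7 + |8-6|=2 + |18-20|=2 + |5-5|=0 + |8-11|=3). Sum = 31. MAE = 31/6.

31/6


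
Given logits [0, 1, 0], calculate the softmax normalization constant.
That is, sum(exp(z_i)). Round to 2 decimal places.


Denom = e^0=1.0000 + e^1=2.7183 + e^0=1.0000. Sum = 4.7183, which rounds to 4.72.

4.72


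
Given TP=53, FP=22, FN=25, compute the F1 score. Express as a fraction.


Precision = 53/75 = 53/75. Recall = 53/78 = 53/78. F1 = 2*P*R/(P+R) = 106/153.

106/153


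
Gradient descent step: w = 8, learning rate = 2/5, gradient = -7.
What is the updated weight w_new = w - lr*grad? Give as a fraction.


w_new = 8 - 2/5 * -7 = 8 - -14/5 = 54/5.

54/5


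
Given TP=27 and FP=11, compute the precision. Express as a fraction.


Precision = TP / (TP + FP) = 27 / 38 = 27/38.

27/38


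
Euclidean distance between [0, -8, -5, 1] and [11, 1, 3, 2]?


d = sqrt(sum of squared differences). (0-11)^2=121, (-8-1)^2=81, (-5-3)^2=64, (1-2)^2=1. Sum = 267.

sqrt(267)


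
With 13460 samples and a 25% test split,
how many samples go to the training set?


Test set = 13460 * 25% = 3365. Training set = 13460 - 3365 = 10095.

10095


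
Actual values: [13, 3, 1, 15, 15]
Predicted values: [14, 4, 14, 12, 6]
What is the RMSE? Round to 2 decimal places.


MSE = 52.2000. RMSE = sqrt(52.2000) = 7.22.

7.22


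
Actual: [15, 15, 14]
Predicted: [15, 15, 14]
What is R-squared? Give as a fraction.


Mean(y) = 44/3. SS_res = 0. SS_tot = 2/3. R^2 = 1 - 0/(2/3) = 1.

1


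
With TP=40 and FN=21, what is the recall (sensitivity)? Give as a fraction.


Recall = TP / (TP + FN) = 40 / 61 = 40/61.

40/61


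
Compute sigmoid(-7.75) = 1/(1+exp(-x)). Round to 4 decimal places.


sigma(-7.75) = 1/(1+e^(7.75)) = 1/(1+2321.572415) = 1/2322.572415 = 0.0004.

0.0004


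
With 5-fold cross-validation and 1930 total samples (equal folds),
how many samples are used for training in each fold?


Each validation fold has 1930/5 = 386 samples. Training set = 1930 - 386 = 1544.

1544


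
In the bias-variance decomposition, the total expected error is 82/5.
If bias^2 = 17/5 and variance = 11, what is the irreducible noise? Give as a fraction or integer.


Total error = bias^2 + variance + irreducible noise. So irreducible noise = 82/5 - 17/5 - 11 = 2.

2


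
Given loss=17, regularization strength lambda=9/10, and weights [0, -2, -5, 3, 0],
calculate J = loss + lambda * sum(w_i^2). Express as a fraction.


L2 sq norm = sum(w^2) = 38. J = 17 + 9/10 * 38 = 256/5.

256/5


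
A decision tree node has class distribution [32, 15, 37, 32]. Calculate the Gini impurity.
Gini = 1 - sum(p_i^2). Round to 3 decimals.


Total = 116. Proportions: 32/116, 15/116, 37/116, 32/116. sum(p_i^2) = 0.2707. Gini = 1 - 0.2707 = 0.7293, which rounds to 0.729.

0.729


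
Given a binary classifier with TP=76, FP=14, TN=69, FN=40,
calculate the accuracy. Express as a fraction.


Accuracy = (TP + TN) / (TP + TN + FP + FN) = (76 + 69) / 199 = 145/199.

145/199


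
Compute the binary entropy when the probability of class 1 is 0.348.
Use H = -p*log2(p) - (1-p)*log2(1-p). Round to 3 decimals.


H = -0.348*log2(0.348) - 0.652*log2(0.652) = 0.932.

0.932


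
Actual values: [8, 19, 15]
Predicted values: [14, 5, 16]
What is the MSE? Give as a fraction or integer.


MSE = (1/3) * ((8-14)^2=36 + (19-5)^2=196 + (15-16)^2=1). Sum = 233. MSE = 233/3.

233/3


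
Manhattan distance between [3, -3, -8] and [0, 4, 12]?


d = sum of absolute differences: |3-0|=3 + |-3-4|=7 + |-8-12|=20 = 30.

30


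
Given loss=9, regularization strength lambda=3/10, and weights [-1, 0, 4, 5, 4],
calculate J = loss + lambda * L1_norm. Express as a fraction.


L1 norm = sum(|w|) = 14. J = 9 + 3/10 * 14 = 66/5.

66/5


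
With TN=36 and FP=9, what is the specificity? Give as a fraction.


Specificity = TN / (TN + FP) = 36 / 45 = 4/5.

4/5


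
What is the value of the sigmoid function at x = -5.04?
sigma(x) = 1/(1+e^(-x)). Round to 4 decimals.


sigma(-5.04) = 1/(1+e^(5.04)) = 1/(1+154.470015) = 1/155.470015 = 0.0064.

0.0064


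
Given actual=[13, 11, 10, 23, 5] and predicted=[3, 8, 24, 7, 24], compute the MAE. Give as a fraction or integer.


MAE = (1/5) * (|13-3|=10 + |11-8|=3 + |10-24|=14 + |23-7|=16 + |5-24|=19). Sum = 62. MAE = 62/5.

62/5


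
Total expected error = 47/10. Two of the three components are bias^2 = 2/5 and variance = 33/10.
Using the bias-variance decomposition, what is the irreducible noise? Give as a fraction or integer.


Total error = bias^2 + variance + irreducible noise. So irreducible noise = 47/10 - 2/5 - 33/10 = 1.

1


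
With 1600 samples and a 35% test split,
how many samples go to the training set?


Test set = 1600 * 35% = 560. Training set = 1600 - 560 = 1040.

1040


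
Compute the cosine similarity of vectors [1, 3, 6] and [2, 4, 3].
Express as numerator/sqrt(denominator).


dot = 32. |a|^2 = 46, |b|^2 = 29. cos = 32/sqrt(1334).

32/sqrt(1334)


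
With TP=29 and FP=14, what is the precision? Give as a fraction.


Precision = TP / (TP + FP) = 29 / 43 = 29/43.

29/43


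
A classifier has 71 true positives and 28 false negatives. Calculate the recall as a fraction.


Recall = TP / (TP + FN) = 71 / 99 = 71/99.

71/99


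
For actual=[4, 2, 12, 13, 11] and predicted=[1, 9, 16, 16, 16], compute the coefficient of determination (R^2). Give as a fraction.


Mean(y) = 42/5. SS_res = 108. SS_tot = 506/5. R^2 = 1 - 108/(506/5) = -17/253.

-17/253


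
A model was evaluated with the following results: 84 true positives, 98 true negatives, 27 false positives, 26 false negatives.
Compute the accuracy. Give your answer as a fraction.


Accuracy = (TP + TN) / (TP + TN + FP + FN) = (84 + 98) / 235 = 182/235.

182/235


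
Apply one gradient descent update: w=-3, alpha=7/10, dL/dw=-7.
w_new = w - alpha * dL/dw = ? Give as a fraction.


w_new = -3 - 7/10 * -7 = -3 - -49/10 = 19/10.

19/10


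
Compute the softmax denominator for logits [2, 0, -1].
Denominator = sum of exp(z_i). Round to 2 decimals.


Denom = e^2=7.3891 + e^0=1.0000 + e^-1=0.3679. Sum = 8.7570, which rounds to 8.76.

8.76


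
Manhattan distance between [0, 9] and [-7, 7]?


d = sum of absolute differences: |0--7|=7 + |9-7|=2 = 9.

9


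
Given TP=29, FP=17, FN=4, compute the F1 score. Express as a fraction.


Precision = 29/46 = 29/46. Recall = 29/33 = 29/33. F1 = 2*P*R/(P+R) = 58/79.

58/79


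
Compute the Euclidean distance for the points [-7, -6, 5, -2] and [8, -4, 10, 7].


d = sqrt(sum of squared differences). (-7-8)^2=225, (-6--4)^2=4, (5-10)^2=25, (-2-7)^2=81. Sum = 335.

sqrt(335)


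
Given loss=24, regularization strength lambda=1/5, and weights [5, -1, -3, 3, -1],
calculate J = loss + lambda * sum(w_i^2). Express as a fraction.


L2 sq norm = sum(w^2) = 45. J = 24 + 1/5 * 45 = 33.

33


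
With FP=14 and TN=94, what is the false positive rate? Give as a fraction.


FPR = FP / (FP + TN) = 14 / 108 = 7/54.

7/54


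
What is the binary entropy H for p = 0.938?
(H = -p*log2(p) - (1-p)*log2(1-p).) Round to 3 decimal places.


H = -0.938*log2(0.938) - 0.062*log2(0.062) = 0.335.

0.335


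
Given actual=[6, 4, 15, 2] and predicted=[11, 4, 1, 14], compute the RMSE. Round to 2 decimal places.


MSE = 91.2500. RMSE = sqrt(91.2500) = 9.55.

9.55


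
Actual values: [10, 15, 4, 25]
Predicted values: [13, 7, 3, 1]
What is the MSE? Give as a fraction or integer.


MSE = (1/4) * ((10-13)^2=9 + (15-7)^2=64 + (4-3)^2=1 + (25-1)^2=576). Sum = 650. MSE = 325/2.

325/2


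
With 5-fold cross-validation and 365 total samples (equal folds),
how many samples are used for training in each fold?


Each validation fold has 365/5 = 73 samples. Training set = 365 - 73 = 292.

292


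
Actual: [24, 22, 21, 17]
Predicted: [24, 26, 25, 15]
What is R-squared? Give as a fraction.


Mean(y) = 21. SS_res = 36. SS_tot = 26. R^2 = 1 - 36/(26) = -5/13.

-5/13


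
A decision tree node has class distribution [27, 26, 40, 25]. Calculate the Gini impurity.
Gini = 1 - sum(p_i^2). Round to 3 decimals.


Total = 118. Proportions: 27/118, 26/118, 40/118, 25/118. sum(p_i^2) = 0.2607. Gini = 1 - 0.2607 = 0.7393, which rounds to 0.739.

0.739


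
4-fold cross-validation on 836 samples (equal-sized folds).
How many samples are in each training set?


Each validation fold has 836/4 = 209 samples. Training set = 836 - 209 = 627.

627


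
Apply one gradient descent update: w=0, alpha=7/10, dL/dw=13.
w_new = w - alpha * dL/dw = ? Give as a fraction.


w_new = 0 - 7/10 * 13 = 0 - 91/10 = -91/10.

-91/10


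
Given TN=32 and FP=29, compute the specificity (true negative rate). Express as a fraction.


Specificity = TN / (TN + FP) = 32 / 61 = 32/61.

32/61


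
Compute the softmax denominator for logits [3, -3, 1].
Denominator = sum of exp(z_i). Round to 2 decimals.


Denom = e^3=20.0855 + e^-3=0.0498 + e^1=2.7183. Sum = 22.8536, which rounds to 22.85.

22.85


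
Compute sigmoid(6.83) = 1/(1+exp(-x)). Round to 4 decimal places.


sigma(6.83) = 1/(1+e^(-6.83)) = 1/(1+0.001081) = 1/1.001081 = 0.9989.

0.9989


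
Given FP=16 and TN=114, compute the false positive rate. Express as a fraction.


FPR = FP / (FP + TN) = 16 / 130 = 8/65.

8/65


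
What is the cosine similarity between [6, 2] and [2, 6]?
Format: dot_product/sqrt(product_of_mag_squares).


dot = 24. |a|^2 = 40, |b|^2 = 40. cos = 24/sqrt(1600).

24/sqrt(1600)


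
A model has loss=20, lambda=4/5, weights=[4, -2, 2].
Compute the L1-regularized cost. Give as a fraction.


L1 norm = sum(|w|) = 8. J = 20 + 4/5 * 8 = 132/5.

132/5


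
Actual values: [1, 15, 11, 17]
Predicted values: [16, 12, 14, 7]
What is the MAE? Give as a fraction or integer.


MAE = (1/4) * (|1-16|=15 + |15-12|=3 + |11-14|=3 + |17-7|=10). Sum = 31. MAE = 31/4.

31/4


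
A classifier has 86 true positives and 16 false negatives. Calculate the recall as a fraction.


Recall = TP / (TP + FN) = 86 / 102 = 43/51.

43/51


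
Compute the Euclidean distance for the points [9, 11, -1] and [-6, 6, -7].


d = sqrt(sum of squared differences). (9--6)^2=225, (11-6)^2=25, (-1--7)^2=36. Sum = 286.

sqrt(286)


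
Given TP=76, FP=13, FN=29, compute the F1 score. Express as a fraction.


Precision = 76/89 = 76/89. Recall = 76/105 = 76/105. F1 = 2*P*R/(P+R) = 76/97.

76/97


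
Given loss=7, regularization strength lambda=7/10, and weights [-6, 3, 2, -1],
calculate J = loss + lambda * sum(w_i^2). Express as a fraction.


L2 sq norm = sum(w^2) = 50. J = 7 + 7/10 * 50 = 42.

42


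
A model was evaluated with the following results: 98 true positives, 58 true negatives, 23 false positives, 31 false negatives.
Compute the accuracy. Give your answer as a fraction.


Accuracy = (TP + TN) / (TP + TN + FP + FN) = (98 + 58) / 210 = 26/35.

26/35


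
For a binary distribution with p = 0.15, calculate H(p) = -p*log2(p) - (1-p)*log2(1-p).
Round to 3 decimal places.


H = -0.15*log2(0.15) - 0.85*log2(0.85) = 0.610.

0.610


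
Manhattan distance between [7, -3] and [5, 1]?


d = sum of absolute differences: |7-5|=2 + |-3-1|=4 = 6.

6


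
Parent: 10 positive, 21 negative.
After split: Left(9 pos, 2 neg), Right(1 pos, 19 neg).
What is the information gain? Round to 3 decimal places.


H(parent) = 0.9072. H(left) = 0.6840, H(right) = 0.2864. Weighted = (11/31)*0.6840 + (20/31)*0.2864 = 0.4275. IG = 0.9072 - 0.4275 = 0.4797, which rounds to 0.480.

0.480


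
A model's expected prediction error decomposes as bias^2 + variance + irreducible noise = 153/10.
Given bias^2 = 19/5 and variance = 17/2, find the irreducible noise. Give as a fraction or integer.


Total error = bias^2 + variance + irreducible noise. So irreducible noise = 153/10 - 19/5 - 17/2 = 3.

3


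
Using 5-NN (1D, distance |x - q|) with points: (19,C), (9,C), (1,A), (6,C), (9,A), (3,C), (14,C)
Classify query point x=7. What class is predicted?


Distances: |19-7|=12, |9-7|=2, |1-7|=6, |6-7|=1, |9-7|=2, |3-7|=4, |14-7|=7. 5 nearest: (6,C), (9,A), (9,C), (3,C), (1,A). Counts: {'C': 3, 'A': 2}. Majority class: C.

C


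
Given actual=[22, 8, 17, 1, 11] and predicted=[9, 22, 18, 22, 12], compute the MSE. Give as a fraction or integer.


MSE = (1/5) * ((22-9)^2=169 + (8-22)^2=196 + (17-18)^2=1 + (1-22)^2=441 + (11-12)^2=1). Sum = 808. MSE = 808/5.

808/5


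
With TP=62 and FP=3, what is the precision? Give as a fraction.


Precision = TP / (TP + FP) = 62 / 65 = 62/65.

62/65


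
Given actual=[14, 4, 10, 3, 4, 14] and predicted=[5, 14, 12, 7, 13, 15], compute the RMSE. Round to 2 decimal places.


MSE = 47.1667. RMSE = sqrt(47.1667) = 6.87.

6.87


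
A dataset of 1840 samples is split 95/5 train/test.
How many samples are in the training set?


Test set = 1840 * 5% = 92. Training set = 1840 - 92 = 1748.

1748


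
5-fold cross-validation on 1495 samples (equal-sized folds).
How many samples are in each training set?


Each validation fold has 1495/5 = 299 samples. Training set = 1495 - 299 = 1196.

1196


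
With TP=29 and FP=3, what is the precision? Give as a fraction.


Precision = TP / (TP + FP) = 29 / 32 = 29/32.

29/32


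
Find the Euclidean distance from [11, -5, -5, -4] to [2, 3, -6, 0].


d = sqrt(sum of squared differences). (11-2)^2=81, (-5-3)^2=64, (-5--6)^2=1, (-4-0)^2=16. Sum = 162.

sqrt(162)


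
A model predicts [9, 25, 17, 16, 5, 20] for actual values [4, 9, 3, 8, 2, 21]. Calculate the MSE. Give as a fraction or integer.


MSE = (1/6) * ((4-9)^2=25 + (9-25)^2=256 + (3-17)^2=196 + (8-16)^2=64 + (2-5)^2=9 + (21-20)^2=1). Sum = 551. MSE = 551/6.

551/6


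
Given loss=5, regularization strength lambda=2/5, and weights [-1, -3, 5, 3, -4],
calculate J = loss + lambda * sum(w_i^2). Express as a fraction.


L2 sq norm = sum(w^2) = 60. J = 5 + 2/5 * 60 = 29.

29


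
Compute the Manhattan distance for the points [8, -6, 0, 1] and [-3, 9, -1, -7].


d = sum of absolute differences: |8--3|=11 + |-6-9|=15 + |0--1|=1 + |1--7|=8 = 35.

35


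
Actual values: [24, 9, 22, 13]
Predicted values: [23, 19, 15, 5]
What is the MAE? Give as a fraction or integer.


MAE = (1/4) * (|24-23|=1 + |9-19|=10 + |22-15|=7 + |13-5|=8). Sum = 26. MAE = 13/2.

13/2


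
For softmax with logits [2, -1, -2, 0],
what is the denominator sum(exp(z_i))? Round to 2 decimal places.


Denom = e^2=7.3891 + e^-1=0.3679 + e^-2=0.1353 + e^0=1.0000. Sum = 8.8923, which rounds to 8.89.

8.89


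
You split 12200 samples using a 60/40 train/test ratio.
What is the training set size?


Test set = 12200 * 40% = 4880. Training set = 12200 - 4880 = 7320.

7320


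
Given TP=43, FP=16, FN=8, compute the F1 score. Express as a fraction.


Precision = 43/59 = 43/59. Recall = 43/51 = 43/51. F1 = 2*P*R/(P+R) = 43/55.

43/55


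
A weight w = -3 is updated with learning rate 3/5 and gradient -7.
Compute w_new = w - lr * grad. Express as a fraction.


w_new = -3 - 3/5 * -7 = -3 - -21/5 = 6/5.

6/5
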